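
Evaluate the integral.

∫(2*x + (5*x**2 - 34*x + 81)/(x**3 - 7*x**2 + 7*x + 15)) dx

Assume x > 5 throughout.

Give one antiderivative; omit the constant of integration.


Answer: x**2 + 3*log(x - 5) - 3*log(x - 3) + 5*log(x + 1).


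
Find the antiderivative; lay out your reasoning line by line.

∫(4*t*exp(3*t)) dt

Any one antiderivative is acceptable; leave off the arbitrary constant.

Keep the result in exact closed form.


Step 1. Integrate ∫(4*t*exp(3*t)) dt by parts with u = t, dv = (4*exp(3*t)) dt, so v = 4*exp(3*t)/3: now 4*t*exp(3*t)/3 + ∫(-4*exp(3*t)/3) dt.
Step 2. Evaluate the standard form: now 4*t*exp(3*t)/3 - 4*exp(3*t)/9.
Answer: 4*t*exp(3*t)/3 - 4*exp(3*t)/9.


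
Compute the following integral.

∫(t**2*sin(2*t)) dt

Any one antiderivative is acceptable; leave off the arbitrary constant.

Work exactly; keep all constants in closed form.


Answer: -t**2*cos(2*t)/2 + t*sin(2*t)/2 + cos(2*t)/4.


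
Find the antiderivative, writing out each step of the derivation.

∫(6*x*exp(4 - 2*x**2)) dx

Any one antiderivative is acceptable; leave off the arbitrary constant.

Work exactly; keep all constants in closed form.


Step 1. Substitute u = x**2 - 2, turning ∫(6*x*exp(4 - 2*x**2)) dx into ∫(3*exp(-2*u)) du: now ∫(3*exp(-2*u)) du.
Step 2. Evaluate the standard form: now -3*exp(-2*u)/2.
Step 3. Substitute back u = x**2 - 2: now -3*exp(4 - 2*x**2)/2.
Answer: -3*exp(4 - 2*x**2)/2.


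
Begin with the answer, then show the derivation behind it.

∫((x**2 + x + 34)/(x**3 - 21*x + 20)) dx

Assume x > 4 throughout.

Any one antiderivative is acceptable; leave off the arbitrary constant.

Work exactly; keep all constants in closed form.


The answer is 2*log(x - 4) - 2*log(x - 1) + log(x + 5).
Step 1. Decompose ∫((x**2 + x + 34)/(x**3 - 21*x + 20)) dx by partial fractions, (x**2 + x + 34)/(x**3 - 21*x + 20) = 1/(x + 5) - 2/(x - 1) + 2/(x - 4): now ∫(2/(x - 4)) dx + ∫(-2/(x - 1)) dx + ∫(1/(x + 5)) dx.
Step 2. Evaluate the standard form [assuming x > 4]: now 2*log(x - 4) + ∫(-2/(x - 1)) dx + ∫(1/(x + 5)) dx.
Step 3. Evaluate the standard form [assuming x > -5]: now 2*log(x - 4) + log(x + 5) + ∫(-2/(x - 1)) dx.
Step 4. Evaluate the standard form [assuming x > 1]: now 2*log(x - 4) - 2*log(x - 1) + log(x + 5).
Answer: 2*log(x - 4) - 2*log(x - 1) + log(x + 5).


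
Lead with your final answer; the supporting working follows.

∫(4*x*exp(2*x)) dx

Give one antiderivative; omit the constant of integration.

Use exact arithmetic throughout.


The answer is 2*x*exp(2*x) - exp(2*x).
Step 1. Integrate ∫(4*x*exp(2*x)) dx by parts with u = x, dv = (4*exp(2*x)) dx, so v = 2*exp(2*x): now 2*x*exp(2*x) + ∫(-2*exp(2*x)) dx.
Step 2. Evaluate the standard form: now 2*x*exp(2*x) - exp(2*x).
Answer: 2*x*exp(2*x) - exp(2*x).


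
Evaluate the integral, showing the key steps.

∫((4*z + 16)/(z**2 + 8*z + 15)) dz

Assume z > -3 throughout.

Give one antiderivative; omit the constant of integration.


Step 1. Decompose ∫((4*z + 16)/(z**2 + 8*z + 15)) dz by partial fractions, (4*z + 16)/(z**2 + 8*z + 15) = 2/(z + 5) + 2/(z + 3): now ∫(2/(z + 3)) dz + ∫(2/(z + 5)) dz.
Step 2. Evaluate the standard form [assuming z > -5]: now 2*log(z + 5) + ∫(2/(z + 3)) dz.
Step 3. Evaluate the standard form [assuming z > -3]: now 2*log(z + 3) + 2*log(z + 5).
Answer: 2*log(z + 3) + 2*log(z + 5).


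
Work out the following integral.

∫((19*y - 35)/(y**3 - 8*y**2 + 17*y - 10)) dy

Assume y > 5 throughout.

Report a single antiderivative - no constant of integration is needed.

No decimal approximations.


Answer: 5*log(y - 5) - log(y - 2) - 4*log(y - 1).


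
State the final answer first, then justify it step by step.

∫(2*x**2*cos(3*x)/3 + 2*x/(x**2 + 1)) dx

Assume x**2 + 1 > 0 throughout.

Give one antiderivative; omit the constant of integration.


The answer is 2*x**2*sin(3*x)/9 + 4*x*cos(3*x)/27 + log(x**2 + 1) - 4*sin(3*x)/81.
Step 1. Rewrite: now ∫(2*x/(x**2 + 1)) dx + ∫(2*x**2*cos(3*x)/3) dx.
Step 2. Integrate ∫(2*x**2*cos(3*x)/3) dx by parts with u = x**2, dv = (2*cos(3*x)/3) dx, so v = 2*sin(3*x)/9: now 2*x**2*sin(3*x)/9 + ∫(2*x/(x**2 + 1)) dx + ∫(-4*x*sin(3*x)/9) dx.
Step 3. Integrate ∫(-4*x*sin(3*x)/9) dx by parts with u = x, dv = (-4*sin(3*x)/9) dx, so v = 4*cos(3*x)/27: now 2*x**2*sin(3*x)/9 + 4*x*cos(3*x)/27 + ∫(2*x/(x**2 + 1)) dx + ∫(-4*cos(3*x)/27) dx.
Step 4. Evaluate the standard form: now 2*x**2*sin(3*x)/9 + 4*x*cos(3*x)/27 - 4*sin(3*x)/81 + ∫(2*x/(x**2 + 1)) dx.
Step 5. Substitute u = x**2 + 1, turning ∫(2*x/(x**2 + 1)) dx into ∫(1/u) du: now 2*x**2*sin(3*x)/9 + 4*x*cos(3*x)/27 - 4*sin(3*x)/81 + ∫(1/u) du.
Step 6. Evaluate the standard form [assuming u > 0]: now 2*x**2*sin(3*x)/9 + 4*x*cos(3*x)/27 + log(u) - 4*sin(3*x)/81.
Step 7. Substitute back u = x**2 + 1: now 2*x**2*sin(3*x)/9 + 4*x*cos(3*x)/27 + log(x**2 + 1) - 4*sin(3*x)/81.
Answer: 2*x**2*sin(3*x)/9 + 4*x*cos(3*x)/27 + log(x**2 + 1) - 4*sin(3*x)/81.


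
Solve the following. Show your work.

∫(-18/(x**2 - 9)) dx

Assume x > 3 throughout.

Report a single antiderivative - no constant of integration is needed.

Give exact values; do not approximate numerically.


Step 1. Decompose ∫(-18/(x**2 - 9)) dx by partial fractions, -18/(x**2 - 9) = 3/(x + 3) - 3/(x - 3): now ∫(-3/(x - 3)) dx + ∫(3/(x + 3)) dx.
Step 2. Evaluate the standard form [assuming x > -3]: now 3*log(x + 3) + ∫(-3/(x - 3)) dx.
Step 3. Evaluate the standard form [assuming x > 3]: now -3*log(x - 3) + 3*log(x + 3).
Answer: -3*log(x - 3) + 3*log(x + 3).


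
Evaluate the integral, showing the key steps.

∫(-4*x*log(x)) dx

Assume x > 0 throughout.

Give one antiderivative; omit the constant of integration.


Step 1. Integrate ∫(-4*x*log(x)) dx by parts with u = log(x), dv = (-4*x) dx, so v = -2*x**2 [assuming x > 0]: now -2*x**2*log(x) + ∫(2*x) dx.
Step 2. Evaluate the standard form: now -2*x**2*log(x) + x**2.
Answer: -2*x**2*log(x) + x**2.


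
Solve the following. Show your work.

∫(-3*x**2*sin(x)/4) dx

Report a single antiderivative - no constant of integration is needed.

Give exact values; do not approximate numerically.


Step 1. Integrate ∫(-3*x**2*sin(x)/4) dx by parts with u = x**2, dv = (-3*sin(x)/4) dx, so v = 3*cos(x)/4: now 3*x**2*cos(x)/4 + ∫(-3*x*cos(x)/2) dx.
Step 2. Integrate ∫(-3*x*cos(x)/2) dx by parts with u = x, dv = (-3*cos(x)/2) dx, so v = -3*sin(x)/2: now 3*x**2*cos(x)/4 - 3*x*sin(x)/2 + ∫(3*sin(x)/2) dx.
Step 3. Evaluate the standard form: now 3*x**2*cos(x)/4 - 3*x*sin(x)/2 - 3*cos(x)/2.
Answer: 3*x**2*cos(x)/4 - 3*x*sin(x)/2 - 3*cos(x)/2.


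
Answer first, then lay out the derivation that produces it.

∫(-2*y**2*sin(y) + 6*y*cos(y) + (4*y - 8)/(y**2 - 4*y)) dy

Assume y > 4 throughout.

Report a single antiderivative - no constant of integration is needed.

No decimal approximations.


The answer is 2*y**2*cos(y) + 2*y*sin(y) + 2*log(y) + 2*log(y - 4) + 2*cos(y).
Step 1. Rewrite: now ∫(6*y*cos(y)) dy + ∫(-2*y**2*sin(y)) dy + ∫((4*y - 8)/(y**2 - 4*y)) dy.
Step 2. Integrate ∫(6*y*cos(y)) dy by parts with u = y, dv = (6*cos(y)) dy, so v = 6*sin(y): now 6*y*sin(y) + ∫(-2*y**2*sin(y)) dy + ∫((4*y - 8)/(y**2 - 4*y)) dy + ∫(-6*sin(y)) dy.
Step 3. Evaluate the standard form: now 6*y*sin(y) + 6*cos(y) + ∫(-2*y**2*sin(y)) dy + ∫((4*y - 8)/(y**2 - 4*y)) dy.
Step 4. Decompose ∫((4*y - 8)/(y**2 - 4*y)) dy by partial fractions, (4*y - 8)/(y**2 - 4*y) = 2/(y - 4) + 2/y: now 6*y*sin(y) + 6*cos(y) + ∫(2/y) dy + ∫(-2*y**2*sin(y)) dy + ∫(2/(y - 4)) dy.
Step 5. Evaluate the standard form [assuming y > 0]: now 6*y*sin(y) + 2*log(y) + 6*cos(y) + ∫(-2*y**2*sin(y)) dy + ∫(2/(y - 4)) dy.
Step 6. Evaluate the standard form [assuming y > 4]: now 6*y*sin(y) + 2*log(y) + 2*log(y - 4) + 6*cos(y) + ∫(-2*y**2*sin(y)) dy.
Step 7. Integrate ∫(-2*y**2*sin(y)) dy by parts with u = y**2, dv = (-2*sin(y)) dy, so v = 2*cos(y): now 2*y**2*cos(y) + 6*y*sin(y) + 2*log(y) + 2*log(y - 4) + 6*cos(y) + ∫(-4*y*cos(y)) dy.
Step 8. Integrate ∫(-4*y*cos(y)) dy by parts with u = y, dv = (-4*cos(y)) dy, so v = -4*sin(y): now 2*y**2*cos(y) + 2*y*sin(y) + 2*log(y) + 2*log(y - 4) + 6*cos(y) + ∫(4*sin(y)) dy.
Step 9. Evaluate the standard form: now 2*y**2*cos(y) + 2*y*sin(y) + 2*log(y) + 2*log(y - 4) + 2*cos(y).
Answer: 2*y**2*cos(y) + 2*y*sin(y) + 2*log(y) + 2*log(y - 4) + 2*cos(y).


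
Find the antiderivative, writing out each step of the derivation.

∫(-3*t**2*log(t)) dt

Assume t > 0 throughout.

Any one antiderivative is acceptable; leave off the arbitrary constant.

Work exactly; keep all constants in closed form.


Step 1. Integrate ∫(-3*t**2*log(t)) dt by parts with u = log(t), dv = (-3*t**2) dt, so v = -t**3 [assuming t > 0]: now -t**3*log(t) + ∫(t**2) dt.
Step 2. Evaluate the standard form: now -t**3*log(t) + t**3/3.
Answer: -t**3*log(t) + t**3/3.


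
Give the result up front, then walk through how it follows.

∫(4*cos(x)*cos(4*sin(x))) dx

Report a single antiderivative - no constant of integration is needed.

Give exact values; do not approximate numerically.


The answer is sin(4*sin(x)).
Step 1. Substitute u = sin(x), turning ∫(4*cos(x)*cos(4*sin(x))) dx into ∫(4*cos(4*u)) du: now ∫(4*cos(4*u)) du.
Step 2. Evaluate the standard form: now sin(4*u).
Step 3. Substitute back u = sin(x): now sin(4*sin(x)).
Answer: sin(4*sin(x)).


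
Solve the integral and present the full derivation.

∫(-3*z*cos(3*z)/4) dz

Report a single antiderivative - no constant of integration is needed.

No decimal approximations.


Step 1. Integrate ∫(-3*z*cos(3*z)/4) dz by parts with u = z, dv = (-3*cos(3*z)/4) dz, so v = -sin(3*z)/4: now -z*sin(3*z)/4 + ∫(sin(3*z)/4) dz.
Step 2. Evaluate the standard form: now -z*sin(3*z)/4 - cos(3*z)/12.
Answer: -z*sin(3*z)/4 - cos(3*z)/12.


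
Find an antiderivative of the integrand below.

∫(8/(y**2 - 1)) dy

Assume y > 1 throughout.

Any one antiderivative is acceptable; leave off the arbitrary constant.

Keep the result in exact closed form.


Answer: 4*log(y - 1) - 4*log(y + 1).


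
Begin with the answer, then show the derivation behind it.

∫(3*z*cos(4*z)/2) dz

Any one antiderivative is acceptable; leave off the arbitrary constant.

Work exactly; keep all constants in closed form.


The answer is 3*z*sin(4*z)/8 + 3*cos(4*z)/32.
Step 1. Integrate ∫(3*z*cos(4*z)/2) dz by parts with u = z, dv = (3*cos(4*z)/2) dz, so v = 3*sin(4*z)/8: now 3*z*sin(4*z)/8 + ∫(-3*sin(4*z)/8) dz.
Step 2. Evaluate the standard form: now 3*z*sin(4*z)/8 + 3*cos(4*z)/32.
Answer: 3*z*sin(4*z)/8 + 3*cos(4*z)/32.


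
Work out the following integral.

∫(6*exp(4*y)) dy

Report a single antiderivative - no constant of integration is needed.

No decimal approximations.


Answer: 3*exp(4*y)/2.


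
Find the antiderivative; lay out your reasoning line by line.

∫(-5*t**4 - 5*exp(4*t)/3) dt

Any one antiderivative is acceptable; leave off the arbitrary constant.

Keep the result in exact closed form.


Step 1. Rewrite: now ∫(-5*t**4) dt + ∫(-5*exp(4*t)/3) dt.
Step 2. Evaluate the standard form: now -t**5 + ∫(-5*exp(4*t)/3) dt.
Step 3. Evaluate the standard form: now -t**5 - 5*exp(4*t)/12.
Answer: -t**5 - 5*exp(4*t)/12.


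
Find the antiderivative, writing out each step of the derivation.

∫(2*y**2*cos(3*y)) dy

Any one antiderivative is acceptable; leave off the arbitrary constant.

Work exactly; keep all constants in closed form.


Step 1. Integrate ∫(2*y**2*cos(3*y)) dy by parts with u = y**2, dv = (2*cos(3*y)) dy, so v = 2*sin(3*y)/3: now 2*y**2*sin(3*y)/3 + ∫(-4*y*sin(3*y)/3) dy.
Step 2. Integrate ∫(-4*y*sin(3*y)/3) dy by parts with u = y, dv = (-4*sin(3*y)/3) dy, so v = 4*cos(3*y)/9: now 2*y**2*sin(3*y)/3 + 4*y*cos(3*y)/9 + ∫(-4*cos(3*y)/9) dy.
Step 3. Evaluate the standard form: now 2*y**2*sin(3*y)/3 + 4*y*cos(3*y)/9 - 4*sin(3*y)/27.
Answer: 2*y**2*sin(3*y)/3 + 4*y*cos(3*y)/9 - 4*sin(3*y)/27.


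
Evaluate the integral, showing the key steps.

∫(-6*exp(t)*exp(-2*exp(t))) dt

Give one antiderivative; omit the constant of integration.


Step 1. Substitute u = exp(t), turning ∫(-6*exp(t)*exp(-2*exp(t))) dt into ∫(-6*exp(-2*u)) du: now ∫(-6*exp(-2*u)) du.
Step 2. Evaluate the standard form: now 3*exp(-2*u).
Step 3. Substitute back u = exp(t): now 3*exp(-2*exp(t)).
Answer: 3*exp(-2*exp(t)).


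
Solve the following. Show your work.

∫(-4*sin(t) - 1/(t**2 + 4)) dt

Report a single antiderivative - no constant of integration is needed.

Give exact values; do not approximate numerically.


Step 1. Rewrite: now ∫(-1/(t**2 + 4)) dt + ∫(-4*sin(t)) dt.
Step 2. Evaluate the standard form: now -atan(t/2)/2 + ∫(-4*sin(t)) dt.
Step 3. Evaluate the standard form: now 4*cos(t) - atan(t/2)/2.
Answer: 4*cos(t) - atan(t/2)/2.


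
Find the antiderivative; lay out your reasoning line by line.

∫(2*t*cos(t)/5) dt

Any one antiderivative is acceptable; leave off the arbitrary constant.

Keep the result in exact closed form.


Step 1. Integrate ∫(2*t*cos(t)/5) dt by parts with u = t, dv = (2*cos(t)/5) dt, so v = 2*sin(t)/5: now 2*t*sin(t)/5 + ∫(-2*sin(t)/5) dt.
Step 2. Evaluate the standard form: now 2*t*sin(t)/5 + 2*cos(t)/5.
Answer: 2*t*sin(t)/5 + 2*cos(t)/5.


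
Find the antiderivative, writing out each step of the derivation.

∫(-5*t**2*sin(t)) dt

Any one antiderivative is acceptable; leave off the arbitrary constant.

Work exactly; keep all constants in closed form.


Step 1. Integrate ∫(-5*t**2*sin(t)) dt by parts with u = t**2, dv = (-5*sin(t)) dt, so v = 5*cos(t): now 5*t**2*cos(t) + ∫(-10*t*cos(t)) dt.
Step 2. Integrate ∫(-10*t*cos(t)) dt by parts with u = t, dv = (-10*cos(t)) dt, so v = -10*sin(t): now 5*t**2*cos(t) - 10*t*sin(t) + ∫(10*sin(t)) dt.
Step 3. Evaluate the standard form: now 5*t**2*cos(t) - 10*t*sin(t) - 10*cos(t).
Answer: 5*t**2*cos(t) - 10*t*sin(t) - 10*cos(t).


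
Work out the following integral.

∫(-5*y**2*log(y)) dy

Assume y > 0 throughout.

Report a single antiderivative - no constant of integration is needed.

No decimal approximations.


Answer: -5*y**3*log(y)/3 + 5*y**3/9.


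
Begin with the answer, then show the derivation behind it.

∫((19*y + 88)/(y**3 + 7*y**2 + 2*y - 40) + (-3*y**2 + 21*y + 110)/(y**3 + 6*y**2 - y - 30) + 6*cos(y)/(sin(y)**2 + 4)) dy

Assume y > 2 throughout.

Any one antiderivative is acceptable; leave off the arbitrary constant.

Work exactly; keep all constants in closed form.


The answer is 7*log(y - 2) - 2*log(y + 3) - 2*log(y + 4) - 6*log(y + 5) + 3*atan(sin(y)/2).
Step 1. Rewrite: now ∫((19*y + 88)/(y**3 + 7*y**2 + 2*y - 40)) dy + ∫(6*cos(y)/(sin(y)**2 + 4)) dy + ∫((-3*y**2 + 21*y + 110)/(y**3 + 6*y**2 - y - 30)) dy.
Step 2. Decompose ∫((19*y + 88)/(y**3 + 7*y**2 + 2*y - 40)) dy by partial fractions, (19*y + 88)/(y**3 + 7*y**2 + 2*y - 40) = -1/(y + 5) - 2/(y + 4) + 3/(y - 2): now ∫(6*cos(y)/(sin(y)**2 + 4)) dy + ∫((-3*y**2 + 21*y + 110)/(y**3 + 6*y**2 - y - 30)) dy + ∫(3/(y - 2)) dy + ∫(-2/(y + 4)) dy + ∫(-1/(y + 5)) dy.
Step 3. Evaluate the standard form [assuming y > -5]: now -log(y + 5) + ∫(6*cos(y)/(sin(y)**2 + 4)) dy + ∫((-3*y**2 + 21*y + 110)/(y**3 + 6*y**2 - y - 30)) dy + ∫(3/(y - 2)) dy + ∫(-2/(y + 4)) dy.
Step 4. Evaluate the standard form [assuming y > -4]: now -2*log(y + 4) - log(y + 5) + ∫(6*cos(y)/(sin(y)**2 + 4)) dy + ∫((-3*y**2 + 21*y + 110)/(y**3 + 6*y**2 - y - 30)) dy + ∫(3/(y - 2)) dy.
Step 5. Evaluate the standard form [assuming y > 2]: now 3*log(y - 2) - 2*log(y + 4) - log(y + 5) + ∫(6*cos(y)/(sin(y)**2 + 4)) dy + ∫((-3*y**2 + 21*y + 110)/(y**3 + 6*y**2 - y - 30)) dy.
Step 6. Substitute u = sin(y), turning ∫(6*cos(y)/(sin(y)**2 + 4)) dy into ∫(6/(u**2 + 4)) du: now 3*log(y - 2) - 2*log(y + 4) - log(y + 5) + ∫((-3*y**2 + 21*y + 110)/(y**3 + 6*y**2 - y - 30)) dy + ∫(6/(u**2 + 4)) du.
Step 7. Evaluate the standard form: now 3*log(y - 2) - 2*log(y + 4) - log(y + 5) + 3*atan(u/2) + ∫((-3*y**2 + 21*y + 110)/(y**3 + 6*y**2 - y - 30)) dy.
Step 8. Substitute back u = sin(y): now 3*log(y - 2) - 2*log(y + 4) - log(y + 5) + 3*atan(sin(y)/2) + ∫((-3*y**2 + 21*y + 110)/(y**3 + 6*y**2 - y - 30)) dy.
Step 9. Decompose ∫((-3*y**2 + 21*y + 110)/(y**3 + 6*y**2 - y - 30)) dy by partial fractions, (-3*y**2 + 21*y + 110)/(y**3 + 6*y**2 - y - 30) = -5/(y + 5) - 2/(y + 3) + 4/(y - 2): now 3*log(y - 2) - 2*log(y + 4) - log(y + 5) + 3*atan(sin(y)/2) + ∫(4/(y - 2)) dy + ∫(-2/(y + 3)) dy + ∫(-5/(y + 5)) dy.
Step 10. Evaluate the standard form [assuming y > -5]: now 3*log(y - 2) - 2*log(y + 4) - 6*log(y + 5) + 3*atan(sin(y)/2) + ∫(4/(y - 2)) dy + ∫(-2/(y + 3)) dy.
Step 11. Evaluate the standard form [assuming y > 2]: now 7*log(y - 2) - 2*log(y + 4) - 6*log(y + 5) + 3*atan(sin(y)/2) + ∫(-2/(y + 3)) dy.
Step 12. Evaluate the standard form [assuming y > -3]: now 7*log(y - 2) - 2*log(y + 3) - 2*log(y + 4) - 6*log(y + 5) + 3*atan(sin(y)/2).
Answer: 7*log(y - 2) - 2*log(y + 3) - 2*log(y + 4) - 6*log(y + 5) + 3*atan(sin(y)/2).


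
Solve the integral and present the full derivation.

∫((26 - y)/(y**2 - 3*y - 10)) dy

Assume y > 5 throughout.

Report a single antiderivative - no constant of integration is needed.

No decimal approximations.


Step 1. Decompose ∫((26 - y)/(y**2 - 3*y - 10)) dy by partial fractions, (26 - y)/(y**2 - 3*y - 10) = -4/(y + 2) + 3/(y - 5): now ∫(3/(y - 5)) dy + ∫(-4/(y + 2)) dy.
Step 2. Evaluate the standard form [assuming y > -2]: now -4*log(y + 2) + ∫(3/(y - 5)) dy.
Step 3. Evaluate the standard form [assuming y > 5]: now 3*log(y - 5) - 4*log(y + 2).
Answer: 3*log(y - 5) - 4*log(y + 2).


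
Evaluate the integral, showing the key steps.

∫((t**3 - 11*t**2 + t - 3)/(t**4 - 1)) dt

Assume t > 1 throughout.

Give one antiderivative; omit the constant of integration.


Step 1. Decompose ∫((t**3 - 11*t**2 + t - 3)/(t**4 - 1)) dt by partial fractions, (t**3 - 11*t**2 + t - 3)/(t**4 - 1) = -4/(t**2 + 1) + 4/(t + 1) - 3/(t - 1): now ∫(-3/(t - 1)) dt + ∫(4/(t + 1)) dt + ∫(-4/(t**2 + 1)) dt.
Step 2. Evaluate the standard form [assuming t > 1]: now -3*log(t - 1) + ∫(4/(t + 1)) dt + ∫(-4/(t**2 + 1)) dt.
Step 3. Evaluate the standard form [assuming t > -1]: now -3*log(t - 1) + 4*log(t + 1) + ∫(-4/(t**2 + 1)) dt.
Step 4. Evaluate the standard form: now -3*log(t - 1) + 4*log(t + 1) - 4*atan(t).
Answer: -3*log(t - 1) + 4*log(t + 1) - 4*atan(t).


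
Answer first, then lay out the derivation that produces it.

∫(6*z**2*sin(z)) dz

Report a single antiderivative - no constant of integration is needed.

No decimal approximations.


The answer is -6*z**2*cos(z) + 12*z*sin(z) + 12*cos(z).
Step 1. Integrate ∫(6*z**2*sin(z)) dz by parts with u = z**2, dv = (6*sin(z)) dz, so v = -6*cos(z): now -6*z**2*cos(z) + ∫(12*z*cos(z)) dz.
Step 2. Integrate ∫(12*z*cos(z)) dz by parts with u = z, dv = (12*cos(z)) dz, so v = 12*sin(z): now -6*z**2*cos(z) + 12*z*sin(z) + ∫(-12*sin(z)) dz.
Step 3. Evaluate the standard form: now -6*z**2*cos(z) + 12*z*sin(z) + 12*cos(z).
Answer: -6*z**2*cos(z) + 12*z*sin(z) + 12*cos(z).


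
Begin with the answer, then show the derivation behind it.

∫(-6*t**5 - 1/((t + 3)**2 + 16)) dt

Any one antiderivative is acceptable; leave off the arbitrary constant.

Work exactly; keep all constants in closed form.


The answer is -t**6 - atan(t/4 + 3/4)/4.
Step 1. Rewrite: now ∫(-6*t**5) dt + ∫(-1/((t + 3)**2 + 16)) dt.
Step 2. Substitute u = t + 3, turning ∫(-1/((t + 3)**2 + 16)) dt into ∫(-1/(u**2 + 16)) du: now ∫(-6*t**5) dt + ∫(-1/(u**2 + 16)) du.
Step 3. Evaluate the standard form: now -atan(u/4)/4 + ∫(-6*t**5) dt.
Step 4. Substitute back u = t + 3: now -atan(t/4 + 3/4)/4 + ∫(-6*t**5) dt.
Step 5. Evaluate the standard form: now -t**6 - atan(t/4 + 3/4)/4.
Answer: -t**6 - atan(t/4 + 3/4)/4.


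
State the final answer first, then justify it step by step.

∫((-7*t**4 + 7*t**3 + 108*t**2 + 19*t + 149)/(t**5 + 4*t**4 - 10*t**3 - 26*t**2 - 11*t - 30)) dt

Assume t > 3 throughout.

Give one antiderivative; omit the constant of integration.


The answer is 2*log(t - 3) - 5*log(t + 2) - 4*log(t + 5) - atan(t).
Step 1. Decompose ∫((-7*t**4 + 7*t**3 + 108*t**2 + 19*t + 149)/(t**5 + 4*t**4 - 10*t**3 - 26*t**2 - 11*t - 30)) dt by partial fractions, (-7*t**4 + 7*t**3 + 108*t**2 + 19*t + 149)/(t**5 + 4*t**4 - 10*t**3 - 26*t**2 - 11*t - 30) = -1/(t**2 + 1) - 4/(t + 5) - 5/(t + 2) + 2/(t - 3): now ∫(2/(t - 3)) dt + ∫(-5/(t + 2)) dt + ∫(-4/(t + 5)) dt + ∫(-1/(t**2 + 1)) dt.
Step 2. Evaluate the standard form [assuming t > 3]: now 2*log(t - 3) + ∫(-5/(t + 2)) dt + ∫(-4/(t + 5)) dt + ∫(-1/(t**2 + 1)) dt.
Step 3. Evaluate the standard form [assuming t > -5]: now 2*log(t - 3) - 4*log(t + 5) + ∫(-5/(t + 2)) dt + ∫(-1/(t**2 + 1)) dt.
Step 4. Evaluate the standard form [assuming t > -2]: now 2*log(t - 3) - 5*log(t + 2) - 4*log(t + 5) + ∫(-1/(t**2 + 1)) dt.
Step 5. Evaluate the standard form: now 2*log(t - 3) - 5*log(t + 2) - 4*log(t + 5) - atan(t).
Answer: 2*log(t - 3) - 5*log(t + 2) - 4*log(t + 5) - atan(t).


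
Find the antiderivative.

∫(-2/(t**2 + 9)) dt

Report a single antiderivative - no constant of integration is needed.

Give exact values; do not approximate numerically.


Answer: -2*atan(t/3)/3.


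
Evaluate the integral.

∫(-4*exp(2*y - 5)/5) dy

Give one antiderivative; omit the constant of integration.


Answer: -2*exp(2*y - 5)/5.


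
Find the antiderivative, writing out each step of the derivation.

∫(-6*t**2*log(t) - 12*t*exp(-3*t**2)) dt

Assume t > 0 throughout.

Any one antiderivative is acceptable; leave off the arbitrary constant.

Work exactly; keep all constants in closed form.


Step 1. Rewrite: now ∫(-12*t*exp(-3*t**2)) dt + ∫(-6*t**2*log(t)) dt.
Step 2. Integrate ∫(-6*t**2*log(t)) dt by parts with u = log(t), dv = (-6*t**2) dt, so v = -2*t**3 [assuming t > 0]: now -2*t**3*log(t) + ∫(2*t**2) dt + ∫(-12*t*exp(-3*t**2)) dt.
Step 3. Evaluate the standard form: now -2*t**3*log(t) + 2*t**3/3 + ∫(-12*t*exp(-3*t**2)) dt.
Step 4. Substitute u = t**2, turning ∫(-12*t*exp(-3*t**2)) dt into ∫(-6*exp(-3*u)) du: now -2*t**3*log(t) + 2*t**3/3 + ∫(-6*exp(-3*u)) du.
Step 5. Evaluate the standard form: now -2*t**3*log(t) + 2*t**3/3 + 2*exp(-3*u).
Step 6. Substitute back u = t**2: now -2*t**3*log(t) + 2*t**3/3 + 2*exp(-3*t**2).
Answer: -2*t**3*log(t) + 2*t**3/3 + 2*exp(-3*t**2).


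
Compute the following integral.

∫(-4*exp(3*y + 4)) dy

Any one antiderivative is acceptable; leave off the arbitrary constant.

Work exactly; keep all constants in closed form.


Answer: -4*exp(3*y + 4)/3.


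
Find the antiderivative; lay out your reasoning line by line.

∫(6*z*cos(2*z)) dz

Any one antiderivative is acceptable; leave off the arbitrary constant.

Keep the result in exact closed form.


Step 1. Integrate ∫(6*z*cos(2*z)) dz by parts with u = z, dv = (6*cos(2*z)) dz, so v = 3*sin(2*z): now 3*z*sin(2*z) + ∫(-3*sin(2*z)) dz.
Step 2. Evaluate the standard form: now 3*z*sin(2*z) + 3*cos(2*z)/2.
Answer: 3*z*sin(2*z) + 3*cos(2*z)/2.


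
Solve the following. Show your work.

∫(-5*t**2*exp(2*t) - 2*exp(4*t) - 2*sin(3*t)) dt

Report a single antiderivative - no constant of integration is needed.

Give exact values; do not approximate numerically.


Step 1. Rewrite: now ∫(-5*t**2*exp(2*t)) dt + ∫(-2*exp(4*t)) dt + ∫(-2*sin(3*t)) dt.
Step 2. Integrate ∫(-5*t**2*exp(2*t)) dt by parts with u = t**2, dv = (-5*exp(2*t)) dt, so v = -5*exp(2*t)/2: now -5*t**2*exp(2*t)/2 + ∫(5*t*exp(2*t)) dt + ∫(-2*exp(4*t)) dt + ∫(-2*sin(3*t)) dt.
Step 3. Integrate ∫(5*t*exp(2*t)) dt by parts with u = t, dv = (5*exp(2*t)) dt, so v = 5*exp(2*t)/2: now -5*t**2*exp(2*t)/2 + 5*t*exp(2*t)/2 + ∫(-5*exp(2*t)/2) dt + ∫(-2*exp(4*t)) dt + ∫(-2*sin(3*t)) dt.
Step 4. Evaluate the standard form: now -5*t**2*exp(2*t)/2 + 5*t*exp(2*t)/2 - 5*exp(2*t)/4 + ∫(-2*exp(4*t)) dt + ∫(-2*sin(3*t)) dt.
Step 5. Evaluate the standard form: now -5*t**2*exp(2*t)/2 + 5*t*exp(2*t)/2 - exp(4*t)/2 - 5*exp(2*t)/4 + ∫(-2*sin(3*t)) dt.
Step 6. Evaluate the standard form: now -5*t**2*exp(2*t)/2 + 5*t*exp(2*t)/2 - exp(4*t)/2 - 5*exp(2*t)/4 + 2*cos(3*t)/3.
Answer: -5*t**2*exp(2*t)/2 + 5*t*exp(2*t)/2 - exp(4*t)/2 - 5*exp(2*t)/4 + 2*cos(3*t)/3.


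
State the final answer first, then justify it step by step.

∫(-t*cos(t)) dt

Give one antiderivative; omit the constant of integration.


The answer is -t*sin(t) - cos(t).
Step 1. Integrate ∫(-t*cos(t)) dt by parts with u = t, dv = (-cos(t)) dt, so v = -sin(t): now -t*sin(t) + ∫(sin(t)) dt.
Step 2. Evaluate the standard form: now -t*sin(t) - cos(t).
Answer: -t*sin(t) - cos(t).


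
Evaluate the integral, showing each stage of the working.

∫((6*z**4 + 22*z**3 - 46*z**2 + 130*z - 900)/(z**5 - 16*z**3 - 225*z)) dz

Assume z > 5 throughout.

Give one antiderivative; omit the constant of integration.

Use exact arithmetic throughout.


Step 1. Decompose ∫((6*z**4 + 22*z**3 - 46*z**2 + 130*z - 900)/(z**5 - 16*z**3 - 225*z)) dz by partial fractions, (6*z**4 + 22*z**3 - 46*z**2 + 130*z - 900)/(z**5 - 16*z**3 - 225*z) = 2/(z**2 + 9) - 1/(z + 5) + 3/(z - 5) + 4/z: now ∫(4/z) dz + ∫(3/(z - 5)) dz + ∫(-1/(z + 5)) dz + ∫(2/(z**2 + 9)) dz.
Step 2. Evaluate the standard form [assuming z > 0]: now 4*log(z) + ∫(3/(z - 5)) dz + ∫(-1/(z + 5)) dz + ∫(2/(z**2 + 9)) dz.
Step 3. Evaluate the standard form [assuming z > -5]: now 4*log(z) - log(z + 5) + ∫(3/(z - 5)) dz + ∫(2/(z**2 + 9)) dz.
Step 4. Evaluate the standard form [assuming z > 5]: now 4*log(z) + 3*log(z - 5) - log(z + 5) + ∫(2/(z**2 + 9)) dz.
Step 5. Evaluate the standard form: now 4*log(z) + 3*log(z - 5) - log(z + 5) + 2*atan(z/3)/3.
Answer: 4*log(z) + 3*log(z - 5) - log(z + 5) + 2*atan(z/3)/3.


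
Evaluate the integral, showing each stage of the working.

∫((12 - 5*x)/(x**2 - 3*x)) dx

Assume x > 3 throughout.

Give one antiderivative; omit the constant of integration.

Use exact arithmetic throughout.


Step 1. Decompose ∫((12 - 5*x)/(x**2 - 3*x)) dx by partial fractions, (12 - 5*x)/(x**2 - 3*x) = -1/(x - 3) - 4/x: now ∫(-4/x) dx + ∫(-1/(x - 3)) dx.
Step 2. Evaluate the standard form [assuming x > 3]: now -log(x - 3) + ∫(-4/x) dx.
Step 3. Evaluate the standard form [assuming x > 0]: now -4*log(x) - log(x - 3).
Answer: -4*log(x) - log(x - 3).


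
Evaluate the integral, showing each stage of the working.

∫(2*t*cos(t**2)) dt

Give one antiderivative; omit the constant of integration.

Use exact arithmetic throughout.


Step 1. Substitute u = t**2, turning ∫(2*t*cos(t**2)) dt into ∫(cos(u)) du: now ∫(cos(u)) du.
Step 2. Evaluate the standard form: now sin(u).
Step 3. Substitute back u = t**2: now sin(t**2).
Answer: sin(t**2).


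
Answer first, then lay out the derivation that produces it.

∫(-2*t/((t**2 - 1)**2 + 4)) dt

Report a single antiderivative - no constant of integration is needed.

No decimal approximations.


The answer is -atan(t**2/2 - 1/2)/2.
Step 1. Substitute u = t**2 - 1, turning ∫(-2*t/((t**2 - 1)**2 + 4)) dt into ∫(-1/(u**2 + 4)) du: now ∫(-1/(u**2 + 4)) du.
Step 2. Evaluate the standard form: now -atan(u/2)/2.
Step 3. Substitute back u = t**2 - 1: now -atan(t**2/2 - 1/2)/2.
Answer: -atan(t**2/2 - 1/2)/2.


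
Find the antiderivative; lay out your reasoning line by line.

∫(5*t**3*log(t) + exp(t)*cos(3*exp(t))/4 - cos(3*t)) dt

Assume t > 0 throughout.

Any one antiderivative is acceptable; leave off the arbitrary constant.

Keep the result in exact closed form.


Step 1. Rewrite: now ∫(5*t**3*log(t)) dt + ∫(exp(t)*cos(3*exp(t))/4) dt + ∫(-cos(3*t)) dt.
Step 2. Substitute u = exp(t), turning ∫(exp(t)*cos(3*exp(t))/4) dt into ∫(cos(3*u)/4) du: now ∫(5*t**3*log(t)) dt + ∫(-cos(3*t)) dt + ∫(cos(3*u)/4) du.
Step 3. Evaluate the standard form: now sin(3*u)/12 + ∫(5*t**3*log(t)) dt + ∫(-cos(3*t)) dt.
Step 4. Substitute back u = exp(t): now sin(3*exp(t))/12 + ∫(5*t**3*log(t)) dt + ∫(-cos(3*t)) dt.
Step 5. Evaluate the standard form: now -sin(3*t)/3 + sin(3*exp(t))/12 + ∫(5*t**3*log(t)) dt.
Step 6. Integrate ∫(5*t**3*log(t)) dt by parts with u = log(t), dv = (5*t**3) dt, so v = 5*t**4/4 [assuming t > 0]: now 5*t**4*log(t)/4 - sin(3*t)/3 + sin(3*exp(t))/12 + ∫(-5*t**3/4) dt.
Step 7. Evaluate the standard form: now 5*t**4*log(t)/4 - 5*t**4/16 - sin(3*t)/3 + sin(3*exp(t))/12.
Answer: 5*t**4*log(t)/4 - 5*t**4/16 - sin(3*t)/3 + sin(3*exp(t))/12.


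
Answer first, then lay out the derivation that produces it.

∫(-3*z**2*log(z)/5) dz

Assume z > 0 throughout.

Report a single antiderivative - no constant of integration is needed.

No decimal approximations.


The answer is -z**3*log(z)/5 + z**3/15.
Step 1. Integrate ∫(-3*z**2*log(z)/5) dz by parts with u = log(z), dv = (-3*z**2/5) dz, so v = -z**3/5 [assuming z > 0]: now -z**3*log(z)/5 + ∫(z**2/5) dz.
Step 2. Evaluate the standard form: now -z**3*log(z)/5 + z**3/15.
Answer: -z**3*log(z)/5 + z**3/15.


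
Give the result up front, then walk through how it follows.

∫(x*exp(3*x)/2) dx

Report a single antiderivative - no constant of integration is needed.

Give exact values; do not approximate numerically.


The answer is x*exp(3*x)/6 - exp(3*x)/18.
Step 1. Integrate ∫(x*exp(3*x)/2) dx by parts with u = x, dv = (exp(3*x)/2) dx, so v = exp(3*x)/6: now x*exp(3*x)/6 + ∫(-exp(3*x)/6) dx.
Step 2. Evaluate the standard form: now x*exp(3*x)/6 - exp(3*x)/18.
Answer: x*exp(3*x)/6 - exp(3*x)/18.


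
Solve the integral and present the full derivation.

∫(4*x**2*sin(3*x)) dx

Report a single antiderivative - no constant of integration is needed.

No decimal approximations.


Step 1. Integrate ∫(4*x**2*sin(3*x)) dx by parts with u = x**2, dv = (4*sin(3*x)) dx, so v = -4*cos(3*x)/3: now -4*x**2*cos(3*x)/3 + ∫(8*x*cos(3*x)/3) dx.
Step 2. Integrate ∫(8*x*cos(3*x)/3) dx by parts with u = x, dv = (8*cos(3*x)/3) dx, so v = 8*sin(3*x)/9: now -4*x**2*cos(3*x)/3 + 8*x*sin(3*x)/9 + ∫(-8*sin(3*x)/9) dx.
Step 3. Evaluate the standard form: now -4*x**2*cos(3*x)/3 + 8*x*sin(3*x)/9 + 8*cos(3*x)/27.
Answer: -4*x**2*cos(3*x)/3 + 8*x*sin(3*x)/9 + 8*cos(3*x)/27.


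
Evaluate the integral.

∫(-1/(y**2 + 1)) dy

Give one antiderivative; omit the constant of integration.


Answer: -atan(y).


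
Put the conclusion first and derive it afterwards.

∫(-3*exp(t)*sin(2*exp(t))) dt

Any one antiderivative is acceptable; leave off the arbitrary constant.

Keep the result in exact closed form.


The answer is 3*cos(2*exp(t))/2.
Step 1. Substitute u = exp(t), turning ∫(-3*exp(t)*sin(2*exp(t))) dt into ∫(-3*sin(2*u)) du: now ∫(-3*sin(2*u)) du.
Step 2. Evaluate the standard form: now 3*cos(2*u)/2.
Step 3. Substitute back u = exp(t): now 3*cos(2*exp(t))/2.
Answer: 3*cos(2*exp(t))/2.


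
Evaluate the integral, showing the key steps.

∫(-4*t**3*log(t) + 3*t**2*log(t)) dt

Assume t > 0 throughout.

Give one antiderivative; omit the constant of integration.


Step 1. Rewrite: now ∫(3*t**2*log(t)) dt + ∫(-4*t**3*log(t)) dt.
Step 2. Integrate ∫(-4*t**3*log(t)) dt by parts with u = log(t), dv = (-4*t**3) dt, so v = -t**4 [assuming t > 0]: now -t**4*log(t) + ∫(t**3) dt + ∫(3*t**2*log(t)) dt.
Step 3. Evaluate the standard form: now -t**4*log(t) + t**4/4 + ∫(3*t**2*log(t)) dt.
Step 4. Integrate ∫(3*t**2*log(t)) dt by parts with u = log(t), dv = (3*t**2) dt, so v = t**3 [assuming t > 0]: now -t**4*log(t) + t**4/4 + t**3*log(t) + ∫(-t**2) dt.
Step 5. Evaluate the standard form: now -t**4*log(t) + t**4/4 + t**3*log(t) - t**3/3.
Answer: -t**4*log(t) + t**4/4 + t**3*log(t) - t**3/3.


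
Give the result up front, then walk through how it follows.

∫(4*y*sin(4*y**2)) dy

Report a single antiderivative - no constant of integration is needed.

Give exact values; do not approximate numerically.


The answer is -cos(4*y**2)/2.
Step 1. Substitute u = y**2, turning ∫(4*y*sin(4*y**2)) dy into ∫(2*sin(4*u)) du: now ∫(2*sin(4*u)) du.
Step 2. Evaluate the standard form: now -cos(4*u)/2.
Step 3. Substitute back u = y**2: now -cos(4*y**2)/2.
Answer: -cos(4*y**2)/2.


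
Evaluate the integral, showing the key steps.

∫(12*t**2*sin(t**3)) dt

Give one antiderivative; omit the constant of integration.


Step 1. Substitute u = t**3, turning ∫(12*t**2*sin(t**3)) dt into ∫(4*sin(u)) du: now ∫(4*sin(u)) du.
Step 2. Evaluate the standard form: now -4*cos(u).
Step 3. Substitute back u = t**3: now -4*cos(t**3).
Answer: -4*cos(t**3).


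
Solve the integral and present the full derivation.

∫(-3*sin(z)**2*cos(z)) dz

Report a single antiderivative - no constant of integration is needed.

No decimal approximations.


Step 1. Substitute u = sin(z), turning ∫(-3*sin(z)**2*cos(z)) dz into ∫(-3*u**2) du: now ∫(-3*u**2) du.
Step 2. Evaluate the standard form: now -u**3.
Step 3. Substitute back u = sin(z): now -sin(z)**3.
Answer: -sin(z)**3.


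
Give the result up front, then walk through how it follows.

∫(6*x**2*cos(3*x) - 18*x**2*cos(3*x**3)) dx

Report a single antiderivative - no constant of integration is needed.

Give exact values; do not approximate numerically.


The answer is 2*x**2*sin(3*x) + 4*x*cos(3*x)/3 - 4*sin(3*x)/9 - 2*sin(3*x**3).
Step 1. Rewrite: now ∫(6*x**2*cos(3*x)) dx + ∫(-18*x**2*cos(3*x**3)) dx.
Step 2. Substitute u = x**3, turning ∫(-18*x**2*cos(3*x**3)) dx into ∫(-6*cos(3*u)) du: now ∫(6*x**2*cos(3*x)) dx + ∫(-6*cos(3*u)) du.
Step 3. Evaluate the standard form: now -2*sin(3*u) + ∫(6*x**2*cos(3*x)) dx.
Step 4. Substitute back u = x**3: now -2*sin(3*x**3) + ∫(6*x**2*cos(3*x)) dx.
Step 5. Integrate ∫(6*x**2*cos(3*x)) dx by parts with u = x**2, dv = (6*cos(3*x)) dx, so v = 2*sin(3*x): now 2*x**2*sin(3*x) - 2*sin(3*x**3) + ∫(-4*x*sin(3*x)) dx.
Step 6. Integrate ∫(-4*x*sin(3*x)) dx by parts with u = x, dv = (-4*sin(3*x)) dx, so v = 4*cos(3*x)/3: now 2*x**2*sin(3*x) + 4*x*cos(3*x)/3 - 2*sin(3*x**3) + ∫(-4*cos(3*x)/3) dx.
Step 7. Evaluate the standard form: now 2*x**2*sin(3*x) + 4*x*cos(3*x)/3 - 4*sin(3*x)/9 - 2*sin(3*x**3).
Answer: 2*x**2*sin(3*x) + 4*x*cos(3*x)/3 - 4*sin(3*x)/9 - 2*sin(3*x**3).


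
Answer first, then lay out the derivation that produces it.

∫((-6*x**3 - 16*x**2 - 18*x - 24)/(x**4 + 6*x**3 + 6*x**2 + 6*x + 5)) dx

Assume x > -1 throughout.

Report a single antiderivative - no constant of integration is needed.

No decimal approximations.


The answer is -2*log(x + 1) - 4*log(x + 5) - 2*atan(x).
Step 1. Decompose ∫((-6*x**3 - 16*x**2 - 18*x - 24)/(x**4 + 6*x**3 + 6*x**2 + 6*x + 5)) dx by partial fractions, (-6*x**3 - 16*x**2 - 18*x - 24)/(x**4 + 6*x**3 + 6*x**2 + 6*x + 5) = -2/(x**2 + 1) - 4/(x + 5) - 2/(x + 1): now ∫(-2/(x + 1)) dx + ∫(-4/(x + 5)) dx + ∫(-2/(x**2 + 1)) dx.
Step 2. Evaluate the standard form [assuming x > -1]: now -2*log(x + 1) + ∫(-4/(x + 5)) dx + ∫(-2/(x**2 + 1)) dx.
Step 3. Evaluate the standard form [assuming x > -5]: now -2*log(x + 1) - 4*log(x + 5) + ∫(-2/(x**2 + 1)) dx.
Step 4. Evaluate the standard form: now -2*log(x + 1) - 4*log(x + 5) - 2*atan(x).
Answer: -2*log(x + 1) - 4*log(x + 5) - 2*atan(x).


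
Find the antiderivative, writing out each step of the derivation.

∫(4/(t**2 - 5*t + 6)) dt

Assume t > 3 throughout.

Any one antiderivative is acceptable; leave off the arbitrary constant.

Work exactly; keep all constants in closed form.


Step 1. Decompose ∫(4/(t**2 - 5*t + 6)) dt by partial fractions, 4/(t**2 - 5*t + 6) = -4/(t - 2) + 4/(t - 3): now ∫(4/(t - 3)) dt + ∫(-4/(t - 2)) dt.
Step 2. Evaluate the standard form [assuming t > 2]: now -4*log(t - 2) + ∫(4/(t - 3)) dt.
Step 3. Evaluate the standard form [assuming t > 3]: now 4*log(t - 3) - 4*log(t - 2).
Answer: 4*log(t - 3) - 4*log(t - 2).


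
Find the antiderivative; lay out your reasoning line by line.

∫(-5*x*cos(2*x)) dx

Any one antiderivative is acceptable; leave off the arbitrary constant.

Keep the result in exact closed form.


Step 1. Integrate ∫(-5*x*cos(2*x)) dx by parts with u = x, dv = (-5*cos(2*x)) dx, so v = -5*sin(2*x)/2: now -5*x*sin(2*x)/2 + ∫(5*sin(2*x)/2) dx.
Step 2. Evaluate the standard form: now -5*x*sin(2*x)/2 - 5*cos(2*x)/4.
Answer: -5*x*sin(2*x)/2 - 5*cos(2*x)/4.


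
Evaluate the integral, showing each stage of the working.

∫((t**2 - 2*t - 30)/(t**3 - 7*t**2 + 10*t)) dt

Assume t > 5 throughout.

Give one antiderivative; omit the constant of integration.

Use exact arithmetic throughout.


Step 1. Decompose ∫((t**2 - 2*t - 30)/(t**3 - 7*t**2 + 10*t)) dt by partial fractions, (t**2 - 2*t - 30)/(t**3 - 7*t**2 + 10*t) = 5/(t - 2) - 1/(t - 5) - 3/t: now ∫(-3/t) dt + ∫(-1/(t - 5)) dt + ∫(5/(t - 2)) dt.
Step 2. Evaluate the standard form [assuming t > 0]: now -3*log(t) + ∫(-1/(t - 5)) dt + ∫(5/(t - 2)) dt.
Step 3. Evaluate the standard form [assuming t > 5]: now -3*log(t) - log(t - 5) + ∫(5/(t - 2)) dt.
Step 4. Evaluate the standard form [assuming t > 2]: now -3*log(t) - log(t - 5) + 5*log(t - 2).
Answer: -3*log(t) - log(t - 5) + 5*log(t - 2).


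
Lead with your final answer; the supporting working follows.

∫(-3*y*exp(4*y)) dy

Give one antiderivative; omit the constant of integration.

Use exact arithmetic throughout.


The answer is -3*y*exp(4*y)/4 + 3*exp(4*y)/16.
Step 1. Integrate ∫(-3*y*exp(4*y)) dy by parts with u = y, dv = (-3*exp(4*y)) dy, so v = -3*exp(4*y)/4: now -3*y*exp(4*y)/4 + ∫(3*exp(4*y)/4) dy.
Step 2. Evaluate the standard form: now -3*y*exp(4*y)/4 + 3*exp(4*y)/16.
Answer: -3*y*exp(4*y)/4 + 3*exp(4*y)/16.


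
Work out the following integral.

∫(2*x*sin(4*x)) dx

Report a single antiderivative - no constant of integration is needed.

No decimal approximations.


Answer: -x*cos(4*x)/2 + sin(4*x)/8.


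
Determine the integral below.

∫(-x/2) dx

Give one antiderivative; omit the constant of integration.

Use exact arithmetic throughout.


Answer: -x**2/4.


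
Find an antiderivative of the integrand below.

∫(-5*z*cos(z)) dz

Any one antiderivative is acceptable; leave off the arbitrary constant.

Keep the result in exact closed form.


Answer: -5*z*sin(z) - 5*cos(z).


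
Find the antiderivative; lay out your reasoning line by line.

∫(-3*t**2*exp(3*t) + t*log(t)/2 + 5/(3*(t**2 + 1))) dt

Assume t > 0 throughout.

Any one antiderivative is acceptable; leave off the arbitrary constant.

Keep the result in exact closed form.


Step 1. Rewrite: now ∫(t*log(t)/2) dt + ∫(-3*t**2*exp(3*t)) dt + ∫(5/(3*(t**2 + 1))) dt.
Step 2. Integrate ∫(t*log(t)/2) dt by parts with u = log(t), dv = (t/2) dt, so v = t**2/4 [assuming t > 0]: now t**2*log(t)/4 + ∫(-t/4) dt + ∫(-3*t**2*exp(3*t)) dt + ∫(5/(3*(t**2 + 1))) dt.
Step 3. Evaluate the standard form: now t**2*log(t)/4 - t**2/8 + ∫(-3*t**2*exp(3*t)) dt + ∫(5/(3*(t**2 + 1))) dt.
Step 4. Integrate ∫(-3*t**2*exp(3*t)) dt by parts with u = t**2, dv = (-3*exp(3*t)) dt, so v = -exp(3*t): now -t**2*exp(3*t) + t**2*log(t)/4 - t**2/8 + ∫(2*t*exp(3*t)) dt + ∫(5/(3*(t**2 + 1))) dt.
Step 5. Integrate ∫(2*t*exp(3*t)) dt by parts with u = t, dv = (2*exp(3*t)) dt, so v = 2*exp(3*t)/3: now -t**2*exp(3*t) + t**2*log(t)/4 - t**2/8 + 2*t*exp(3*t)/3 + ∫(5/(3*(t**2 + 1))) dt + ∫(-2*exp(3*t)/3) dt.
Step 6. Evaluate the standard form: now -t**2*exp(3*t) + t**2*log(t)/4 - t**2/8 + 2*t*exp(3*t)/3 - 2*exp(3*t)/9 + ∫(5/(3*(t**2 + 1))) dt.
Step 7. Evaluate the standard form: now -t**2*exp(3*t) + t**2*log(t)/4 - t**2/8 + 2*t*exp(3*t)/3 - 2*exp(3*t)/9 + 5*atan(t)/3.
Answer: -t**2*exp(3*t) + t**2*log(t)/4 - t**2/8 + 2*t*exp(3*t)/3 - 2*exp(3*t)/9 + 5*atan(t)/3.


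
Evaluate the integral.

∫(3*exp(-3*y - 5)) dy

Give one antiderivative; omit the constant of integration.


Answer: -exp(-3*y - 5).


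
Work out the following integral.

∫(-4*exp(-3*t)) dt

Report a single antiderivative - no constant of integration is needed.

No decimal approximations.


Answer: 4*exp(-3*t)/3.


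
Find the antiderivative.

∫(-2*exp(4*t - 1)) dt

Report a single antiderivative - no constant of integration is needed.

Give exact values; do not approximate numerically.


Answer: -exp(4*t - 1)/2.


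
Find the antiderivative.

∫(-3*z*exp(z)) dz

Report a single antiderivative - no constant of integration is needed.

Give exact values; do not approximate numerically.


Answer: -3*z*exp(z) + 3*exp(z).
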